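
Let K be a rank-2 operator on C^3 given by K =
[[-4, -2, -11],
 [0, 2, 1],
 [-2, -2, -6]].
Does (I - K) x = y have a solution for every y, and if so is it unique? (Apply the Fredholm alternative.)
(I - K) is invertible (det(I - K) = -7 ≠ 0), so for every y in C^3 the equation (I - K) x = y has a unique solution.

K has rank 2 and factors as K = U V^T = u1 v1^T + u2 v2^T with u1 = (-3, 1, -2), v1 = (1, 1, 3), u2 = (-1, -1, 0), v2 = (1, -1, 2) (multiplying out reproduces the displayed K). The nonzero eigenvalues of U V^T coincide with those of the 2 x 2 matrix G = V^T U = [[v1·u1, v1·u2], [v2·u1, v2·u2]] = [[-8, -2], [-8, 0]], and by the Sylvester determinant identity det(I_3 - U V^T) = det(I_2 - V^T U) = det([[9, 2], [8, 1]]) = (9)(1) - (2)(8) = -7. (Direct check: I - K =
[[5, 2, 11],
 [0, -1, -1],
 [2, 2, 7]]
has determinant -7.) The finite-dimensional Fredholm alternative says: either (I - K) is invertible, or ker(I - K) ≠ {0} and then range(I - K) = ker((I - K)^*)^⊥, with dim ker(I - K) = dim ker((I - K)^*). Since det(I - K) ≠ 0, 1 is not an eigenvalue of K and ker(I - K) = {0}, so we are in the first case: for every y there is a unique x = (I - K)^(-1) y. (Explicitly, by the Woodbury identity, (I - U V^T)^(-1) = I + U (I_2 - G)^(-1) V^T.)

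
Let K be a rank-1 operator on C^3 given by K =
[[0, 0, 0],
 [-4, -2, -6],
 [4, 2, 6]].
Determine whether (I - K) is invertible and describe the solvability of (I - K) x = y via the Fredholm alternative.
(I - K) is invertible (det(I - K) = -3 ≠ 0), so for every y in C^3 the equation (I - K) x = y has a unique solution.

K has rank 1, so it is an outer product K = u v^T: every row of K is a multiple of one row vector. Reading off the entries, u = (0, 2, -2) and v = (-2, -1, -3) (row i of K equals u_i·v^T). A rank-one matrix u v^T satisfies K u = u (v·u) and kills the (2)-dimensional subspace v^⊥, so its characteristic polynomial is lambda^2 (lambda - v·u) with v·u = tr K = 4. Hence the eigenvalues of I - K are 1 (multiplicity 2) and 1 - (4) = -3, so det(I - K) = -3. (Direct check: I - K =
[[1, 0, 0],
 [4, 3, 6],
 [-4, -2, -5]]
has determinant -3.) The finite-dimensional Fredholm alternative says: either (I - K) is invertible, or ker(I - K) ≠ {0} and then range(I - K) = ker((I - K)^*)^⊥, with dim ker(I - K) = dim ker((I - K)^*). Since det(I - K) ≠ 0, 1 is not an eigenvalue of K and ker(I - K) = {0}, so we are in the first case: for every y there is a unique x = (I - K)^(-1) y. Explicitly, by the Sherman–Morrison formula, (I - u v^T)^(-1) = I + u v^T/(1 - v·u), i.e. (I - K)^(-1) = I + K/(-3).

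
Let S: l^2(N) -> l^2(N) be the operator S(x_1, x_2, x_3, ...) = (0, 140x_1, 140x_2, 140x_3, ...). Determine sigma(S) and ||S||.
sigma(S) = closed disk {z in C : |z| ≤ 140}; ||S|| = 140

Note S = 140·U where U is the unit right shift (U x)_k = x_{k-1} (with x_0 := 0); so ||S|| = 140||U|| and sigma(S) = 140·sigma(U). ||S x||^2 = sum_{k≥1} |140x_k|^2 = 19600||x||^2, so ||S|| = 140 and sigma(S) ⊂ {|z| ≤ 140}. For any |lambda| < 140, the equation (S - lambda I) x = 0 forces x_1 = 0, then 140x_k = lambda x_{k+1} ⇒ x = 0, so S has no eigenvalues. But (S - lambda I) is not surjective for |lambda| < 140: solving (S - lambda I) x = e_1 would require x_n proportional to (lambda/140)^(-n), which is not in l^2. So every |lambda| < 140 lies in the residual spectrum. The boundary |lambda| = 140 is in the approximate point spectrum (the spectrum is closed). Hence sigma(S) is the closed disk of radius 140.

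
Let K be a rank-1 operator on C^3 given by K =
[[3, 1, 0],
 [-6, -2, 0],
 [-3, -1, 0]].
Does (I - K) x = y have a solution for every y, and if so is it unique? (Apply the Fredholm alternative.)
(I - K) is singular (det(I - K) = 0, i.e. 1 ∈ sigma(K)). (I - K) x = y is solvable iff y ⊥ ker((I - K)^*) = span{(3, 1, 0)}, i.e. iff 3y_1 + y_2 = 0. When solvable, the solutions are x = y + c·(1, -2, -1), c arbitrary (ker(I - K) = span{(1, -2, -1)}, dimension 1).

K has rank 1, so it is an outer product K = u v^T: every row of K is a multiple of one row vector. Reading off the entries, u = (1, -2, -1) and v = (3, 1, 0) (row i of K equals u_i·v^T). A rank-one matrix u v^T satisfies K u = u (v·u) and kills the (2)-dimensional subspace v^⊥, so its characteristic polynomial is lambda^2 (lambda - v·u) with v·u = tr K = 1. Hence the eigenvalues of I - K are 1 (multiplicity 2) and 1 - (1) = 0, so det(I - K) = 0. (Direct check: I - K =
[[-2, -1, 0],
 [6, 3, 0],
 [3, 1, 1]]
has determinant 0.) So 1 is an eigenvalue of K and (I - K) is not invertible. The finite-dimensional Fredholm alternative says: either (I - K) is invertible, or ker(I - K) ≠ {0} and then range(I - K) = ker((I - K)^*)^⊥, with dim ker(I - K) = dim ker((I - K)^*). We are in the second case, so we need both kernels. Kernel of I - K: (I - K) u = u - u (v·u) = u - u = 0, so ker(I - K) = span{u} = span{(1, -2, -1)} (it is exactly 1-dimensional because rank(I - K) = 2). Kernel of the adjoint: K is real, so (I - K)^* = I - K^T = I - v u^T, and (I - v u^T) v = v - v (u·v) = 0; hence ker((I - K)^*) = span{v} = span{(3, 1, 0)}. Therefore (I - K) x = y is solvable iff <y, v> = 0, i.e. iff 3y_1 + y_2 = 0. When this holds, K y = u (v·y) = 0, so (I - K) y = y and x = y is a particular solution; the full solution set is the line x = y + c·u = y + c·(1, -2, -1), c ∈ C.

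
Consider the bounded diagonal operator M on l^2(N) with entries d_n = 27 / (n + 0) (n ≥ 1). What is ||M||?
||M|| = 27 (attained at n = 1)

For M diagonal, ||M|| = sup_n |d_n| = sup_n 27/(n + 0). This is positive and strictly decreasing in n, so the supremum is attained at n = 1: d_1 = 27/(1 + 0) = 27. Hence ||M|| = 27.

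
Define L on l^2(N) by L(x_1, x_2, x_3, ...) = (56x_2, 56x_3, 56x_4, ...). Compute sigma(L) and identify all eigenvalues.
sigma(L) = closed disk {z in C : |z| ≤ 56}; sigma_p(L) = open disk {z in C : |z| < 56}

Note L = 56·V where V is the unit left shift (V x)_k = x_{k+1}; so sigma(L) = 56·sigma(V) and ||L|| = 56||V||. ||L x||^2 = 3136sum_{k≥2} |x_k|^2 ≤ 3136||x||^2, with equality on {x : x_1 = 0}, so ||L|| = 56. For any lambda with |lambda| < 56, set r = lambda/56 (|r| < 1); the vector x = (1, r, r^2, ...) is in l^2 and satisfies L x = 56(r, r^2, ...) = lambda x, so lambda is an eigenvalue. On the boundary |lambda| = 56 the geometric series diverges, so no l^2 eigenvector exists, but these lambda lie in the approximate point spectrum. Hence sigma(L) is the closed disk of radius 56 and sigma_p(L) is the open disk.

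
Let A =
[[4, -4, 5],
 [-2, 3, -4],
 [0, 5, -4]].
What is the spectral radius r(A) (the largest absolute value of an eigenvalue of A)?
r(A) ≈ 4.5536

The eigenvalues of A are the roots of its characteristic polynomial. With M = A (coefficients from the trace, the sum of principal 2x2 minors, and det A):
  p(λ) = det(λ I - M) = λ^3 - 3λ^2 - 4λ - 14.
No integer candidate from the rational root theorem (±divisors of 14) is a root, so the roots are irrational. The cubic discriminant is Δ = -9428 < 0, so there is one real root and a complex-conjugate pair. p(4) = -14 and p(5) = 16 have opposite signs, so a root lies in (4, 5); Newton's method refines it to λ ≈ 4.5536. Dividing out (λ - (4.5536)) leaves approximately λ^2 + 1.5536λ + 3.0745. For λ^2 + 1.5536λ + 3.0745 the discriminant is -9.8843. It is negative, so the remaining roots are the complex-conjugate pair λ ≈ -0.7768 ± 1.572i. Their product equals the constant term, so |λ|^2 ≈ 3.0745 and |λ| ≈ 1.7534.
Thus the eigenvalues (to 4 decimals) are 4.5536 (modulus 4.5536); -0.7768 ± 1.572i (modulus 1.7534). The spectral radius is the largest modulus: r(A) ≈ 4.5536. (Cross-check: r(A) ≤ ||A||_2 ≈ 10.882; equality holds whenever A is normal, though it can also hold for some non-normal A.)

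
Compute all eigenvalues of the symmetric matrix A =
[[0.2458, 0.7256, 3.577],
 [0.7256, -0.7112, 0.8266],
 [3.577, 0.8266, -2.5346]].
sigma(A) ≈ {-5, -1, 3}

A is real symmetric, so its spectrum consists of real eigenvalues. Expanding the characteristic polynomial of the displayed matrix gives
  det(λ I - A) = p(λ) = λ^3 + (3)λ^2 + (-13)λ + (-15).
Solving p(λ) = 0 yields eigenvalues ≈ -5, -1, 3. (A is shown rounded to 4 decimals, so these recover the underlying integer eigenvalues to within that precision.)
Verification: the trace of A = -3 equals the sum of eigenvalues -3, and det(A) ≈ 15.0002 matches the eigenvalue product 15.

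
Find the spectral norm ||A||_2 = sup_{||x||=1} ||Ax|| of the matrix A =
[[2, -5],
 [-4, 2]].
||A||_2 = sqrt((49 + sqrt(1377))/2) ≈ 6.5616 (= sqrt(largest eigenvalue of A^T A))

||A||_2 = sigma_max(A) = sqrt(lambda_max(A^T A)). Form the symmetric matrix M = A^T A =
[[20, -18],
 [-18, 29]].
Its characteristic polynomial (trace, determinant of M give the coefficients) is
  p(λ) = det(λ I - M) = λ^2 - 49λ + 256.
For λ^2 - 49λ + 256 the discriminant is 1377. It is nonnegative but not a perfect square, so the roots are real and irrational: λ = (49 ± sqrt(1377))/2 ≈ 43.054, 5.946.
So the eigenvalues of A^T A are ≈ 5.946, 43.054 (all ≥ 0, as they must be for A^T A). The largest is λ_max = (49 + sqrt(1377))/2 ≈ 43.054, hence ||A||_2 = sqrt(λ_max) = sqrt((49 + sqrt(1377))/2) ≈ 6.5616.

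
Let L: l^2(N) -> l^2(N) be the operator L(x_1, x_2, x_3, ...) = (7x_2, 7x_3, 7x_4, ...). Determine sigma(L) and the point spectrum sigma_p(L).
sigma(L) = closed disk {z in C : |z| ≤ 7}; sigma_p(L) = open disk {z in C : |z| < 7}

Note L = 7·V where V is the unit left shift (V x)_k = x_{k+1}; so sigma(L) = 7·sigma(V) and ||L|| = 7||V||. ||L x||^2 = 49sum_{k≥2} |x_k|^2 ≤ 49||x||^2, with equality on {x : x_1 = 0}, so ||L|| = 7. For any lambda with |lambda| < 7, set r = lambda/7 (|r| < 1); the vector x = (1, r, r^2, ...) is in l^2 and satisfies L x = 7(r, r^2, ...) = lambda x, so lambda is an eigenvalue. On the boundary |lambda| = 7 the geometric series diverges, so no l^2 eigenvector exists, but these lambda lie in the approximate point spectrum. Hence sigma(L) is the closed disk of radius 7 and sigma_p(L) is the open disk.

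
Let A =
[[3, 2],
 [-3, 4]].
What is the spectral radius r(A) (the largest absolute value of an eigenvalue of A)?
r(A) = sqrt(18) ≈ 4.2426

The eigenvalues of A are the roots of its characteristic polynomial. With M = A (coefficients from the trace and determinant):
  p(λ) = det(λ I - M) = λ^2 - 7λ + 18.
For λ^2 - 7λ + 18 the discriminant is -23. It is negative, so the roots are the complex-conjugate pair λ = 7/2 ± (sqrt(23)/2) i ≈ 3.5 ± 2.3979i. For a conjugate pair the product of the roots equals the constant term, so |λ|^2 = 18 and |λ| = sqrt(18) ≈ 4.2426.
Thus the eigenvalues (to 4 decimals) are 3.5 ± 2.3979i (modulus 4.2426). The spectral radius is the largest modulus: r(A) = sqrt(18) ≈ 4.2426. (Cross-check: r(A) ≤ ||A||_2 ≈ 5.0083; equality holds whenever A is normal, though it can also hold for some non-normal A.)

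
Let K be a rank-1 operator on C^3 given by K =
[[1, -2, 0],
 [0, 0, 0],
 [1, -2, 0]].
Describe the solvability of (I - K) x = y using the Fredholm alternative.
(I - K) is singular (det(I - K) = 0, i.e. 1 ∈ sigma(K)). (I - K) x = y is solvable iff y ⊥ ker((I - K)^*) = span{(1, -2, 0)}, i.e. iff y_1 - 2y_2 = 0. When solvable, the solutions are x = y + c·(1, 0, 1), c arbitrary (ker(I - K) = span{(1, 0, 1)}, dimension 1).

K has rank 1, so it is an outer product K = u v^T: every row of K is a multiple of one row vector. Reading off the entries, u = (1, 0, 1) and v = (1, -2, 0) (row i of K equals u_i·v^T). A rank-one matrix u v^T satisfies K u = u (v·u) and kills the (2)-dimensional subspace v^⊥, so its characteristic polynomial is lambda^2 (lambda - v·u) with v·u = tr K = 1. Hence the eigenvalues of I - K are 1 (multiplicity 2) and 1 - (1) = 0, so det(I - K) = 0. (Direct check: I - K =
[[0, 2, 0],
 [0, 1, 0],
 [-1, 2, 1]]
has determinant 0.) So 1 is an eigenvalue of K and (I - K) is not invertible. The finite-dimensional Fredholm alternative says: either (I - K) is invertible, or ker(I - K) ≠ {0} and then range(I - K) = ker((I - K)^*)^⊥, with dim ker(I - K) = dim ker((I - K)^*). We are in the second case, so we need both kernels. Kernel of I - K: (I - K) u = u - u (v·u) = u - u = 0, so ker(I - K) = span{u} = span{(1, 0, 1)} (it is exactly 1-dimensional because rank(I - K) = 2). Kernel of the adjoint: K is real, so (I - K)^* = I - K^T = I - v u^T, and (I - v u^T) v = v - v (u·v) = 0; hence ker((I - K)^*) = span{v} = span{(1, -2, 0)}. Therefore (I - K) x = y is solvable iff <y, v> = 0, i.e. iff y_1 - 2y_2 = 0. When this holds, K y = u (v·y) = 0, so (I - K) y = y and x = y is a particular solution; the full solution set is the line x = y + c·u = y + c·(1, 0, 1), c ∈ C.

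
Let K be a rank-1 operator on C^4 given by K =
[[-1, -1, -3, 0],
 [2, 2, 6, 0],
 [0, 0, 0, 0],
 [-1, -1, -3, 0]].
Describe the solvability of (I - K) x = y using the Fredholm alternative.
(I - K) is singular (det(I - K) = 0, i.e. 1 ∈ sigma(K)). (I - K) x = y is solvable iff y ⊥ ker((I - K)^*) = span{(-1, -1, -3, 0)}, i.e. iff -y_1 - y_2 - 3y_3 = 0. When solvable, the solutions are x = y + c·(1, -2, 0, 1), c arbitrary (ker(I - K) = span{(1, -2, 0, 1)}, dimension 1).

K has rank 1, so it is an outer product K = u v^T: every row of K is a multiple of one row vector. Reading off the entries, u = (1, -2, 0, 1) and v = (-1, -1, -3, 0) (row i of K equals u_i·v^T). A rank-one matrix u v^T satisfies K u = u (v·u) and kills the (3)-dimensional subspace v^⊥, so its characteristic polynomial is lambda^3 (lambda - v·u) with v·u = tr K = 1. Hence the eigenvalues of I - K are 1 (multiplicity 3) and 1 - (1) = 0, so det(I - K) = 0. (Direct check: I - K =
[[2, 1, 3, 0],
 [-2, -1, -6, 0],
 [0, 0, 1, 0],
 [1, 1, 3, 1]]
has determinant 0.) So 1 is an eigenvalue of K and (I - K) is not invertible. The finite-dimensional Fredholm alternative says: either (I - K) is invertible, or ker(I - K) ≠ {0} and then range(I - K) = ker((I - K)^*)^⊥, with dim ker(I - K) = dim ker((I - K)^*). We are in the second case, so we need both kernels. Kernel of I - K: (I - K) u = u - u (v·u) = u - u = 0, so ker(I - K) = span{u} = span{(1, -2, 0, 1)} (it is exactly 1-dimensional because rank(I - K) = 3). Kernel of the adjoint: K is real, so (I - K)^* = I - K^T = I - v u^T, and (I - v u^T) v = v - v (u·v) = 0; hence ker((I - K)^*) = span{v} = span{(-1, -1, -3, 0)}. Therefore (I - K) x = y is solvable iff <y, v> = 0, i.e. iff -y_1 - y_2 - 3y_3 = 0. When this holds, K y = u (v·y) = 0, so (I - K) y = y and x = y is a particular solution; the full solution set is the line x = y + c·u = y + c·(1, -2, 0, 1), c ∈ C.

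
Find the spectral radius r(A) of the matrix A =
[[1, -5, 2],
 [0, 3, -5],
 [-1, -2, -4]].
r(A) ≈ 5.3534

The eigenvalues of A are the roots of its characteristic polynomial. With M = A (coefficients from the trace, the sum of principal 2x2 minors, and det A):
  p(λ) = det(λ I - M) = λ^3 - 21λ + 41.
No integer candidate from the rational root theorem (±divisors of 41) is a root, so the roots are irrational. The cubic discriminant is Δ = -8343 < 0, so there is one real root and a complex-conjugate pair. p(-6) = -49 and p(-5) = 21 have opposite signs, so a root lies in (-6, -5); Newton's method refines it to λ ≈ -5.3534. Dividing out (λ - (-5.3534)) leaves approximately λ^2 - 5.3534λ + 7.6587. For λ^2 - 5.3534λ + 7.6587 the discriminant is -1.9761. It is negative, so the remaining roots are the complex-conjugate pair λ ≈ 2.6767 ± 0.7029i. Their product equals the constant term, so |λ|^2 ≈ 7.6587 and |λ| ≈ 2.7674.
Thus the eigenvalues (to 4 decimals) are -5.3534 (modulus 5.3534); 2.6767 ± 0.7029i (modulus 2.7674). The spectral radius is the largest modulus: r(A) ≈ 5.3534. (Cross-check: r(A) ≤ ||A||_2 ≈ 7.7202; equality holds whenever A is normal, though it can also hold for some non-normal A.)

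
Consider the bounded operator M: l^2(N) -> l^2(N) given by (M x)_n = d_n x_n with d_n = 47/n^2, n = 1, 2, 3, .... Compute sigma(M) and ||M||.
sigma(M) = {47/n^2 : n ≥ 1} ∪ {0}; ||M|| = 47

A bounded diagonal operator on l^2 with diagonal entries d_n has spectrum equal to the closure of {d_n : n ≥ 1}: every d_n is an eigenvalue (with eigenvector e_n), so {d_n} ⊂ sigma(M); the spectrum is closed, so its closure is too; and for lambda not in the closure, (M - lambda I) has bounded inverse (the diagonal entries 1/(d_n - lambda) are bounded). For our sequence d_n = 47/n^2, n = 1, 2, 3, ...:
  - {d_n} = {47/n^2 : n ≥ 1}; the only limit point is 0
  - closure = {47/n^2 : n ≥ 1} ∪ {0}
For the norm: a diagonal operator has ||M|| = sup_n |d_n|. Here d_n = 47/n^2 is positive and decreasing, so sup_n |d_n| = d_1 = 47. So ||M|| = 47.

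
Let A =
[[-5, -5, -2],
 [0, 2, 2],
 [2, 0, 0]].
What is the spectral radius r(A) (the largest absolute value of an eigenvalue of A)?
r(A) ≈ 4.7803

The eigenvalues of A are the roots of its characteristic polynomial. With M = A (coefficients from the trace, the sum of principal 2x2 minors, and det A):
  p(λ) = det(λ I - M) = λ^3 + 3λ^2 - 6λ + 12.
No integer candidate from the rational root theorem (±divisors of 12) is a root, so the roots are irrational. The cubic discriminant is Δ = -7884 < 0, so there is one real root and a complex-conjugate pair. p(-5) = -8 and p(-4) = 20 have opposite signs, so a root lies in (-5, -4); Newton's method refines it to λ ≈ -4.7803. Dividing out (λ - (-4.7803)) leaves approximately λ^2 - 1.7803λ + 2.5103. For λ^2 - 1.7803λ + 2.5103 the discriminant is -6.8718. It is negative, so the remaining roots are the complex-conjugate pair λ ≈ 0.8901 ± 1.3107i. Their product equals the constant term, so |λ|^2 ≈ 2.5103 and |λ| ≈ 1.5844.
Thus the eigenvalues (to 4 decimals) are -4.7803 (modulus 4.7803); 0.8901 ± 1.3107i (modulus 1.5844). The spectral radius is the largest modulus: r(A) ≈ 4.7803. (Cross-check: r(A) ≤ ||A||_2 ≈ 7.7199; equality holds whenever A is normal, though it can also hold for some non-normal A.)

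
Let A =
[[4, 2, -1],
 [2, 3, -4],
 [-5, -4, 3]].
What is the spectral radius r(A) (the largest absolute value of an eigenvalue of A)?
r(A) ≈ 9.028

The eigenvalues of A are the roots of its characteristic polynomial. With M = A (coefficients from the trace, the sum of principal 2x2 minors, and det A):
  p(λ) = det(λ I - M) = λ^3 - 10λ^2 + 8λ + 7.
No integer candidate from the rational root theorem (±divisors of 7) is a root, so the roots are irrational. The cubic discriminant is Δ = 20949 > 0, so there are three distinct real roots. p(-1) = -12 and p(0) = 7 have opposite signs, so a root lies in (-1, 0); Newton's method refines it to λ ≈ -0.5198. p(1) = 6 and p(2) = -9 have opposite signs, so a root lies in (1, 2); Newton's method refines it to λ ≈ 1.4918. p(9) = -2 and p(10) = 87 have opposite signs, so a root lies in (9, 10); Newton's method refines it to λ ≈ 9.028. Check (Vieta): the three roots sum to 10, matching tr M = 10.
Thus the eigenvalues (to 4 decimals) are -0.5198 (modulus 0.5198); 1.4918 (modulus 1.4918); 9.028 (modulus 9.028). The spectral radius is the largest modulus: r(A) ≈ 9.028. (Cross-check: r(A) ≤ ||A||_2 ≈ 9.6337; equality holds whenever A is normal, though it can also hold for some non-normal A.)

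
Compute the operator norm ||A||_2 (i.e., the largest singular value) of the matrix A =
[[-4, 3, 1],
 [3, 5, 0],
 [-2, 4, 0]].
||A||_2 ≈ 7.1708 (= sqrt(largest eigenvalue of A^T A))

||A||_2 = sigma_max(A) = sqrt(lambda_max(A^T A)). Form the symmetric matrix M = A^T A =
[[29, -5, -4],
 [-5, 50, 3],
 [-4, 3, 1]].
Its characteristic polynomial (trace, sum of principal 2x2 minors, determinant of M give the coefficients) is
  p(λ) = det(λ I - M) = λ^3 - 80λ^2 + 1479λ - 484.
No integer candidate from the rational root theorem (±divisors of 484) is a root, so the roots are irrational. The cubic discriminant is Δ = 1091968372 > 0, so there are three distinct real roots. p(0) = -484 and p(1) = 916 have opposite signs, so a root lies in (0, 1); Newton's method refines it to λ ≈ 0.3332. p(28) = 160 and p(29) = -484 have opposite signs, so a root lies in (28, 29); Newton's method refines it to λ ≈ 28.2469. p(51) = -484 and p(52) = 712 have opposite signs, so a root lies in (51, 52); Newton's method refines it to λ ≈ 51.4198. Check (Vieta): the three roots sum to 80, matching tr M = 80.
So the eigenvalues of A^T A are ≈ 0.3332, 28.2469, 51.4198 (all ≥ 0, as they must be for A^T A). The largest is λ_max ≈ 51.4198, hence ||A||_2 = sqrt(λ_max) ≈ 7.1708.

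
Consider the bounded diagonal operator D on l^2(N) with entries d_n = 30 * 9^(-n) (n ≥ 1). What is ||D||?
||D|| = 10/3 (attained at n = 1)

For D diagonal, ||D|| = sup_n |d_n|. The sequence d_n = 30 * 9^(-n) is positive and strictly decreasing (ratio 9^(-1) < 1), so the supremum is d_1 = 30/9 = 10/3. Hence ||D|| = 10/3.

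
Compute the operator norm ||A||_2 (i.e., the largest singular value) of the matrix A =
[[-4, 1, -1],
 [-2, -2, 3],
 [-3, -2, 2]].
||A||_2 ≈ 6.0299 (= sqrt(largest eigenvalue of A^T A))

||A||_2 = sigma_max(A) = sqrt(lambda_max(A^T A)). Form the symmetric matrix M = A^T A =
[[29, 6, -8],
 [6, 9, -11],
 [-8, -11, 14]].
Its characteristic polynomial (trace, sum of principal 2x2 minors, determinant of M give the coefficients) is
  p(λ) = det(λ I - M) = λ^3 - 52λ^2 + 572λ - 121.
No integer candidate from the rational root theorem (±divisors of 121) is a root, so the roots are irrational. The cubic discriminant is Δ = 132441397 > 0, so there are three distinct real roots. p(0) = -121 and p(1) = 400 have opposite signs, so a root lies in (0, 1); Newton's method refines it to λ ≈ 0.2158. p(15) = 134 and p(16) = -185 have opposite signs, so a root lies in (15, 16); Newton's method refines it to λ ≈ 15.4243. p(36) = -265 and p(37) = 508 have opposite signs, so a root lies in (36, 37); Newton's method refines it to λ ≈ 36.3599. Check (Vieta): the three roots sum to 52, matching tr M = 52.
So the eigenvalues of A^T A are ≈ 0.2158, 15.4243, 36.3599 (all ≥ 0, as they must be for A^T A). The largest is λ_max ≈ 36.3599, hence ||A||_2 = sqrt(λ_max) ≈ 6.0299.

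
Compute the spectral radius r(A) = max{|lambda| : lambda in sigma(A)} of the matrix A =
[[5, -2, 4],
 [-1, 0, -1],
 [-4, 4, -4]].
r(A) ≈ 2.4675

The eigenvalues of A are the roots of its characteristic polynomial. With M = A (coefficients from the trace, the sum of principal 2x2 minors, and det A):
  p(λ) = det(λ I - M) = λ^3 - λ^2 - 2λ - 4.
No integer candidate from the rational root theorem (±divisors of 4) is a root, so the roots are irrational. The cubic discriminant is Δ = -556 < 0, so there is one real root and a complex-conjugate pair. p(2) = -4 and p(3) = 8 have opposite signs, so a root lies in (2, 3); Newton's method refines it to λ ≈ 2.4675. Dividing out (λ - (2.4675)) leaves approximately λ^2 + 1.4675λ + 1.6211. For λ^2 + 1.4675λ + 1.6211 the discriminant is -4.3307. It is negative, so the remaining roots are the complex-conjugate pair λ ≈ -0.7338 ± 1.0405i. Their product equals the constant term, so |λ|^2 ≈ 1.6211 and |λ| ≈ 1.2732.
Thus the eigenvalues (to 4 decimals) are 2.4675 (modulus 2.4675); -0.7338 ± 1.0405i (modulus 1.2732). The spectral radius is the largest modulus: r(A) ≈ 2.4675. (Cross-check: r(A) ≤ ||A||_2 ≈ 9.5982; equality holds whenever A is normal, though it can also hold for some non-normal A.)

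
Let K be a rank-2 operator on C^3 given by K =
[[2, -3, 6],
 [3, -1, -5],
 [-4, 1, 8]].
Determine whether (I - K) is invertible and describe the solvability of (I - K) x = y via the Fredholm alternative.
(I - K) is invertible (det(I - K) = 36 ≠ 0), so for every y in C^3 the equation (I - K) x = y has a unique solution.

K has rank 2 and factors as K = U V^T = u1 v1^T + u2 v2^T with u1 = (-1, 2, -3), v1 = (1, 0, -3), u2 = (3, 1, -1), v2 = (1, -1, 1) (multiplying out reproduces the displayed K). The nonzero eigenvalues of U V^T coincide with those of the 2 x 2 matrix G = V^T U = [[v1·u1, v1·u2], [v2·u1, v2·u2]] = [[8, 6], [-6, 1]], and by the Sylvester determinant identity det(I_3 - U V^T) = det(I_2 - V^T U) = det([[-7, -6], [6, 0]]) = (-7)(0) - (-6)(6) = 36. (Direct check: I - K =
[[-1, 3, -6],
 [-3, 2, 5],
 [4, -1, -7]]
has determinant 36.) The finite-dimensional Fredholm alternative says: either (I - K) is invertible, or ker(I - K) ≠ {0} and then range(I - K) = ker((I - K)^*)^⊥, with dim ker(I - K) = dim ker((I - K)^*). Since det(I - K) ≠ 0, 1 is not an eigenvalue of K and ker(I - K) = {0}, so we are in the first case: for every y there is a unique x = (I - K)^(-1) y. (Explicitly, by the Woodbury identity, (I - U V^T)^(-1) = I + U (I_2 - G)^(-1) V^T.)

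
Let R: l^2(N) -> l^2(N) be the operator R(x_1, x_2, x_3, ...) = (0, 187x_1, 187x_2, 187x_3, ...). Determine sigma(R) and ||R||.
sigma(R) = closed disk {z in C : |z| ≤ 187}; ||R|| = 187

Note R = 187·U where U is the unit right shift (U x)_k = x_{k-1} (with x_0 := 0); so ||R|| = 187||U|| and sigma(R) = 187·sigma(U). ||R x||^2 = sum_{k≥1} |187x_k|^2 = 34969||x||^2, so ||R|| = 187 and sigma(R) ⊂ {|z| ≤ 187}. For any |lambda| < 187, the equation (R - lambda I) x = 0 forces x_1 = 0, then 187x_k = lambda x_{k+1} ⇒ x = 0, so R has no eigenvalues. But (R - lambda I) is not surjective for |lambda| < 187: solving (R - lambda I) x = e_1 would require x_n proportional to (lambda/187)^(-n), which is not in l^2. So every |lambda| < 187 lies in the residual spectrum. The boundary |lambda| = 187 is in the approximate point spectrum (the spectrum is closed). Hence sigma(R) is the closed disk of radius 187.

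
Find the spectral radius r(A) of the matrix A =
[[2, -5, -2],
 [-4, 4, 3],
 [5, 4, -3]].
r(A) ≈ 7.4546

The eigenvalues of A are the roots of its characteristic polynomial. With M = A (coefficients from the trace, the sum of principal 2x2 minors, and det A):
  p(λ) = det(λ I - M) = λ^3 - 3λ^2 - 32λ - 9.
No integer candidate from the rational root theorem (±divisors of 9) is a root, so the roots are irrational. The cubic discriminant is Δ = 121577 > 0, so there are three distinct real roots. p(-5) = -49 and p(-4) = 7 have opposite signs, so a root lies in (-5, -4); Newton's method refines it to λ ≈ -4.1647. p(-1) = 19 and p(0) = -9 have opposite signs, so a root lies in (-1, 0); Newton's method refines it to λ ≈ -0.2899. p(7) = -37 and p(8) = 55 have opposite signs, so a root lies in (7, 8); Newton's method refines it to λ ≈ 7.4546. Check (Vieta): the three roots sum to 3, matching tr M = 3.
Thus the eigenvalues (to 4 decimals) are -4.1647 (modulus 4.1647); -0.2899 (modulus 0.2899); 7.4546 (modulus 7.4546). The spectral radius is the largest modulus: r(A) ≈ 7.4546. (Cross-check: r(A) ≤ ||A||_2 ≈ 8.5754; equality holds whenever A is normal, though it can also hold for some non-normal A.)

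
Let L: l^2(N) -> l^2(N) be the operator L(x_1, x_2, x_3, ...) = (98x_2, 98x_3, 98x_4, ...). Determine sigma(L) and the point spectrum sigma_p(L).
sigma(L) = closed disk {z in C : |z| ≤ 98}; sigma_p(L) = open disk {z in C : |z| < 98}

Note L = 98·V where V is the unit left shift (V x)_k = x_{k+1}; so sigma(L) = 98·sigma(V) and ||L|| = 98||V||. ||L x||^2 = 9604sum_{k≥2} |x_k|^2 ≤ 9604||x||^2, with equality on {x : x_1 = 0}, so ||L|| = 98. For any lambda with |lambda| < 98, set r = lambda/98 (|r| < 1); the vector x = (1, r, r^2, ...) is in l^2 and satisfies L x = 98(r, r^2, ...) = lambda x, so lambda is an eigenvalue. On the boundary |lambda| = 98 the geometric series diverges, so no l^2 eigenvector exists, but these lambda lie in the approximate point spectrum. Hence sigma(L) is the closed disk of radius 98 and sigma_p(L) is the open disk.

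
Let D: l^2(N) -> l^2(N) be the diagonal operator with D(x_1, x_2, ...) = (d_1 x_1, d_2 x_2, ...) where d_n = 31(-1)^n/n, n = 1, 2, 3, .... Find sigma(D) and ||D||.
sigma(D) = {31(-1)^n/n : n ≥ 1} ∪ {0}; ||D|| = 31

A bounded diagonal operator on l^2 with diagonal entries d_n has spectrum equal to the closure of {d_n : n ≥ 1}: every d_n is an eigenvalue (with eigenvector e_n), so {d_n} ⊂ sigma(D); the spectrum is closed, so its closure is too; and for lambda not in the closure, (D - lambda I) has bounded inverse (the diagonal entries 1/(d_n - lambda) are bounded). For our sequence d_n = 31(-1)^n/n, n = 1, 2, 3, ...:
  - {d_n} = {31(-1)^n/n : n ≥ 1}; the only limit point is 0
  - closure = {31(-1)^n/n : n ≥ 1} ∪ {0}
For the norm: a diagonal operator has ||D|| = sup_n |d_n|. Here |d_n| = 31/n is decreasing, so sup_n |d_n| = |d_1| = 31. So ||D|| = 31.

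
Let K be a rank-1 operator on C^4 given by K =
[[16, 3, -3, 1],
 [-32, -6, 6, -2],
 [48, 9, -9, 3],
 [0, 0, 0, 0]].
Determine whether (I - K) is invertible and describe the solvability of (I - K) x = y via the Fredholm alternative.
(I - K) is singular (det(I - K) = 0, i.e. 1 ∈ sigma(K)). (I - K) x = y is solvable iff y ⊥ ker((I - K)^*) = span{(16, 3, -3, 1)}, i.e. iff 16y_1 + 3y_2 - 3y_3 + y_4 = 0. When solvable, the solutions are x = y + c·(1, -2, 3, 0), c arbitrary (ker(I - K) = span{(1, -2, 3, 0)}, dimension 1).

K has rank 1, so it is an outer product K = u v^T: every row of K is a multiple of one row vector. Reading off the entries, u = (1, -2, 3, 0) and v = (16, 3, -3, 1) (row i of K equals u_i·v^T). A rank-one matrix u v^T satisfies K u = u (v·u) and kills the (3)-dimensional subspace v^⊥, so its characteristic polynomial is lambda^3 (lambda - v·u) with v·u = tr K = 1. Hence the eigenvalues of I - K are 1 (multiplicity 3) and 1 - (1) = 0, so det(I - K) = 0. (Direct check: I - K =
[[-15, -3, 3, -1],
 [32, 7, -6, 2],
 [-48, -9, 10, -3],
 [0, 0, 0, 1]]
has determinant 0.) So 1 is an eigenvalue of K and (I - K) is not invertible. The finite-dimensional Fredholm alternative says: either (I - K) is invertible, or ker(I - K) ≠ {0} and then range(I - K) = ker((I - K)^*)^⊥, with dim ker(I - K) = dim ker((I - K)^*). We are in the second case, so we need both kernels. Kernel of I - K: (I - K) u = u - u (v·u) = u - u = 0, so ker(I - K) = span{u} = span{(1, -2, 3, 0)} (it is exactly 1-dimensional because rank(I - K) = 3). Kernel of the adjoint: K is real, so (I - K)^* = I - K^T = I - v u^T, and (I - v u^T) v = v - v (u·v) = 0; hence ker((I - K)^*) = span{v} = span{(16, 3, -3, 1)}. Therefore (I - K) x = y is solvable iff <y, v> = 0, i.e. iff 16y_1 + 3y_2 - 3y_3 + y_4 = 0. When this holds, K y = u (v·y) = 0, so (I - K) y = y and x = y is a particular solution; the full solution set is the line x = y + c·u = y + c·(1, -2, 3, 0), c ∈ C.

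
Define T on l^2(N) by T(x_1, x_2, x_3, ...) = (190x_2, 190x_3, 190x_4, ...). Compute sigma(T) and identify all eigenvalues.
sigma(T) = closed disk {z in C : |z| ≤ 190}; sigma_p(T) = open disk {z in C : |z| < 190}

Note T = 190·V where V is the unit left shift (V x)_k = x_{k+1}; so sigma(T) = 190·sigma(V) and ||T|| = 190||V||. ||T x||^2 = 36100sum_{k≥2} |x_k|^2 ≤ 36100||x||^2, with equality on {x : x_1 = 0}, so ||T|| = 190. For any lambda with |lambda| < 190, set r = lambda/190 (|r| < 1); the vector x = (1, r, r^2, ...) is in l^2 and satisfies T x = 190(r, r^2, ...) = lambda x, so lambda is an eigenvalue. On the boundary |lambda| = 190 the geometric series diverges, so no l^2 eigenvector exists, but these lambda lie in the approximate point spectrum. Hence sigma(T) is the closed disk of radius 190 and sigma_p(T) is the open disk.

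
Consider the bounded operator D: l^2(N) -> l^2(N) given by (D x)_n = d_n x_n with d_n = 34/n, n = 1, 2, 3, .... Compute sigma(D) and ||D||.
sigma(D) = {34/n : n ≥ 1} ∪ {0}; ||D|| = 34

A bounded diagonal operator on l^2 with diagonal entries d_n has spectrum equal to the closure of {d_n : n ≥ 1}: every d_n is an eigenvalue (with eigenvector e_n), so {d_n} ⊂ sigma(D); the spectrum is closed, so its closure is too; and for lambda not in the closure, (D - lambda I) has bounded inverse (the diagonal entries 1/(d_n - lambda) are bounded). For our sequence d_n = 34/n, n = 1, 2, 3, ...:
  - {d_n} = {34/n : n ≥ 1}; the only limit point is 0
  - closure = {34/n : n ≥ 1} ∪ {0}
For the norm: a diagonal operator has ||D|| = sup_n |d_n|. Here d_n = 34/n is positive and decreasing, so sup_n |d_n| = d_1 = 34. So ||D|| = 34.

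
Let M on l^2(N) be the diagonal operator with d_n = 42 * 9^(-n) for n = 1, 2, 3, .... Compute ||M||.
||M|| = 14/3 (attained at n = 1)

For M diagonal, ||M|| = sup_n |d_n|. The sequence d_n = 42 * 9^(-n) is positive and strictly decreasing (ratio 9^(-1) < 1), so the supremum is d_1 = 42/9 = 14/3. Hence ||M|| = 14/3.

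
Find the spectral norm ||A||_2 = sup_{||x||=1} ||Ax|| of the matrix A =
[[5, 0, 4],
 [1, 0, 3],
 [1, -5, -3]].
||A||_2 ≈ 7.3214 (= sqrt(largest eigenvalue of A^T A))

||A||_2 = sigma_max(A) = sqrt(lambda_max(A^T A)). Form the symmetric matrix M = A^T A =
[[27, -5, 20],
 [-5, 25, 15],
 [20, 15, 34]].
Its characteristic polynomial (trace, sum of principal 2x2 minors, determinant of M give the coefficients) is
  p(λ) = det(λ I - M) = λ^3 - 86λ^2 + 1793λ - 3025.
No integer candidate from the rational root theorem (±divisors of 3025) is a root, so the roots are irrational. The cubic discriminant is Δ = 1172862801 > 0, so there are three distinct real roots. p(1) = -1317 and p(2) = 225 have opposite signs, so a root lies in (1, 2); Newton's method refines it to λ ≈ 1.8473. p(30) = 365 and p(31) = -297 have opposite signs, so a root lies in (30, 31); Newton's method refines it to λ ≈ 30.5493. p(53) = -693 and p(54) = 485 have opposite signs, so a root lies in (53, 54); Newton's method refines it to λ ≈ 53.6034. Check (Vieta): the three roots sum to 86, matching tr M = 86.
So the eigenvalues of A^T A are ≈ 1.8473, 30.5493, 53.6034 (all ≥ 0, as they must be for A^T A). The largest is λ_max ≈ 53.6034, hence ||A||_2 = sqrt(λ_max) ≈ 7.3214.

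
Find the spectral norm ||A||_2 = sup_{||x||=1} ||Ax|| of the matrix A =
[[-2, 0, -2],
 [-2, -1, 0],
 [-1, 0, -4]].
||A||_2 ≈ 4.924 (= sqrt(largest eigenvalue of A^T A))

||A||_2 = sigma_max(A) = sqrt(lambda_max(A^T A)). Form the symmetric matrix M = A^T A =
[[9, 2, 8],
 [2, 1, 0],
 [8, 0, 20]].
Its characteristic polynomial (trace, sum of principal 2x2 minors, determinant of M give the coefficients) is
  p(λ) = det(λ I - M) = λ^3 - 30λ^2 + 141λ - 36.
No integer candidate from the rational root theorem (±divisors of 36) is a root, so the roots are irrational. The cubic discriminant is Δ = 5498064 > 0, so there are three distinct real roots. p(0) = -36 and p(1) = 76 have opposite signs, so a root lies in (0, 1); Newton's method refines it to λ ≈ 0.2708. p(5) = 44 and p(6) = -54 have opposite signs, so a root lies in (5, 6); Newton's method refines it to λ ≈ 5.4834. p(24) = -108 and p(25) = 364 have opposite signs, so a root lies in (24, 25); Newton's method refines it to λ ≈ 24.2458. Check (Vieta): the three roots sum to 30, matching tr M = 30.
So the eigenvalues of A^T A are ≈ 0.2708, 5.4834, 24.2458 (all ≥ 0, as they must be for A^T A). The largest is λ_max ≈ 24.2458, hence ||A||_2 = sqrt(λ_max) ≈ 4.924.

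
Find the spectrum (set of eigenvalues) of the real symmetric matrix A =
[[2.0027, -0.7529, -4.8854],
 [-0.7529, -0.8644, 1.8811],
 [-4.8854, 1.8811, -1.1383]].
sigma(A) ≈ {-5, -1, 6}

A is real symmetric, so its spectrum consists of real eigenvalues. Expanding the characteristic polynomial of the displayed matrix gives
  det(λ I - A) = p(λ) = λ^3 + (0)λ^2 + (-31)λ + (-29.9981).
Solving p(λ) = 0 yields eigenvalues ≈ -5, -1, 6. (A is shown rounded to 4 decimals, so these recover the underlying integer eigenvalues to within that precision.)
Verification: the trace of A = 0 equals the sum of eigenvalues 0, and det(A) ≈ 29.9981 matches the eigenvalue product 30.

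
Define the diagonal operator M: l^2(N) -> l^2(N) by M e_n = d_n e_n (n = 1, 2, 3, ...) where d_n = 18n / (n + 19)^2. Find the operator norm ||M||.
||M|| = 9/38 (attained at n = 19)

For M diagonal, ||M|| = sup_n |d_n|. Treat f(x) = 18x / (x + 19)^2 for real x > 0. By the quotient rule, f'(x) = 18(19 - x)/(x + 19)^3, which is positive for x < 19 and negative for x > 19. So f has a unique maximum at x = 19, and since 19 is a positive integer, the supremum over n ≥ 1 is attained at n = 19: d_19 = 18·19/(19 + 19)^2 = 18·19/1444 = 9/38. Hence ||M|| = 9/38.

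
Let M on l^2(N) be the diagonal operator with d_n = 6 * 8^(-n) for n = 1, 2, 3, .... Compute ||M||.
||M|| = 3/4 (attained at n = 1)

For M diagonal, ||M|| = sup_n |d_n|. The sequence d_n = 6 * 8^(-n) is positive and strictly decreasing (ratio 8^(-1) < 1), so the supremum is d_1 = 6/8 = 3/4. Hence ||M|| = 3/4.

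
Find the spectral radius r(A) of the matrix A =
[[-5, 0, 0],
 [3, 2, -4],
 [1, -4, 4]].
r(A) = (6 + sqrt(68))/2 ≈ 7.1231

The eigenvalues of A are the roots of its characteristic polynomial. With M = A (coefficients from the trace, the sum of principal 2x2 minors, and det A):
  p(λ) = det(λ I - M) = λ^3 - λ^2 - 38λ - 40.
By the rational root theorem any rational root is an integer divisor of 40. Testing λ = -5: p(-5) = -125 - 25 + 190 - 40 = 0, so λ = -5 is a root. Dividing out (λ + 5) leaves p(λ) = (λ + 5)(λ^2 - 6λ - 8). For λ^2 - 6λ - 8 the discriminant is 68. It is nonnegative but not a perfect square, so the roots are real and irrational: λ = (6 ± sqrt(68))/2 ≈ 7.1231, -1.1231.
Thus the eigenvalues (to 4 decimals) are 7.1231 (modulus 7.1231); -1.1231 (modulus 1.1231); -5 (modulus 5). The spectral radius is the largest modulus: r(A) = (6 + sqrt(68))/2 ≈ 7.1231. (Cross-check: r(A) ≤ ||A||_2 ≈ 7.3345; equality holds whenever A is normal, though it can also hold for some non-normal A.)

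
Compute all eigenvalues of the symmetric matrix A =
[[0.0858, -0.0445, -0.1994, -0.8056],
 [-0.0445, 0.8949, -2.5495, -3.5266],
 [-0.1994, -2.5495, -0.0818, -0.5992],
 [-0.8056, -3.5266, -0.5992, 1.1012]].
sigma(A) ≈ {-4, 0, 1, 5}

A is real symmetric, so its spectrum consists of real eigenvalues. Expanding the characteristic polynomial of the displayed matrix gives
  det(λ I - A) = p(λ) = λ^4 + (-2)λ^3 + (-19)λ^2 + (20.0019)λ + (0).
Solving p(λ) = 0 yields eigenvalues ≈ -4, 0, 1, 5. (A is shown rounded to 4 decimals, so these recover the underlying integer eigenvalues to within that precision.)
Verification: the trace of A = 2 equals the sum of eigenvalues 2, and det(A) ≈ -0.0007 matches the eigenvalue product 0.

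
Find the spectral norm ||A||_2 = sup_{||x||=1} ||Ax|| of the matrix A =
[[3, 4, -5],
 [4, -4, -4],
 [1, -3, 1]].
||A||_2 ≈ 8.0698 (= sqrt(largest eigenvalue of A^T A))

||A||_2 = sigma_max(A) = sqrt(lambda_max(A^T A)). Form the symmetric matrix M = A^T A =
[[26, -7, -30],
 [-7, 41, -7],
 [-30, -7, 42]].
Its characteristic polynomial (trace, sum of principal 2x2 minors, determinant of M give the coefficients) is
  p(λ) = det(λ I - M) = λ^3 - 109λ^2 + 2882λ - 1600.
No integer candidate from the rational root theorem (±divisors of 1600) is a root, so the roots are irrational. The cubic discriminant is Δ = 3621859972 > 0, so there are three distinct real roots. p(0) = -1600 and p(1) = 1174 have opposite signs, so a root lies in (0, 1); Newton's method refines it to λ ≈ 0.5673. p(43) = 292 and p(44) = -632 have opposite signs, so a root lies in (43, 44); Newton's method refines it to λ ≈ 43.3111. p(65) = -170 and p(66) = 1304 have opposite signs, so a root lies in (65, 66); Newton's method refines it to λ ≈ 65.1216. Check (Vieta): the three roots sum to 109, matching tr M = 109.
So the eigenvalues of A^T A are ≈ 0.5673, 43.3111, 65.1216 (all ≥ 0, as they must be for A^T A). The largest is λ_max ≈ 65.1216, hence ||A||_2 = sqrt(λ_max) ≈ 8.0698.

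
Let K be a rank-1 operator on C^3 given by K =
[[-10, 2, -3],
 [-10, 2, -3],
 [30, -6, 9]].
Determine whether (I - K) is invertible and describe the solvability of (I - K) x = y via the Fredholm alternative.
(I - K) is singular (det(I - K) = 0, i.e. 1 ∈ sigma(K)). (I - K) x = y is solvable iff y ⊥ ker((I - K)^*) = span{(-10, 2, -3)}, i.e. iff -10y_1 + 2y_2 - 3y_3 = 0. When solvable, the solutions are x = y + c·(1, 1, -3), c arbitrary (ker(I - K) = span{(1, 1, -3)}, dimension 1).

K has rank 1, so it is an outer product K = u v^T: every row of K is a multiple of one row vector. Reading off the entries, u = (1, 1, -3) and v = (-10, 2, -3) (row i of K equals u_i·v^T). A rank-one matrix u v^T satisfies K u = u (v·u) and kills the (2)-dimensional subspace v^⊥, so its characteristic polynomial is lambda^2 (lambda - v·u) with v·u = tr K = 1. Hence the eigenvalues of I - K are 1 (multiplicity 2) and 1 - (1) = 0, so det(I - K) = 0. (Direct check: I - K =
[[11, -2, 3],
 [10, -1, 3],
 [-30, 6, -8]]
has determinant 0.) So 1 is an eigenvalue of K and (I - K) is not invertible. The finite-dimensional Fredholm alternative says: either (I - K) is invertible, or ker(I - K) ≠ {0} and then range(I - K) = ker((I - K)^*)^⊥, with dim ker(I - K) = dim ker((I - K)^*). We are in the second case, so we need both kernels. Kernel of I - K: (I - K) u = u - u (v·u) = u - u = 0, so ker(I - K) = span{u} = span{(1, 1, -3)} (it is exactly 1-dimensional because rank(I - K) = 2). Kernel of the adjoint: K is real, so (I - K)^* = I - K^T = I - v u^T, and (I - v u^T) v = v - v (u·v) = 0; hence ker((I - K)^*) = span{v} = span{(-10, 2, -3)}. Therefore (I - K) x = y is solvable iff <y, v> = 0, i.e. iff -10y_1 + 2y_2 - 3y_3 = 0. When this holds, K y = u (v·y) = 0, so (I - K) y = y and x = y is a particular solution; the full solution set is the line x = y + c·u = y + c·(1, 1, -3), c ∈ C.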